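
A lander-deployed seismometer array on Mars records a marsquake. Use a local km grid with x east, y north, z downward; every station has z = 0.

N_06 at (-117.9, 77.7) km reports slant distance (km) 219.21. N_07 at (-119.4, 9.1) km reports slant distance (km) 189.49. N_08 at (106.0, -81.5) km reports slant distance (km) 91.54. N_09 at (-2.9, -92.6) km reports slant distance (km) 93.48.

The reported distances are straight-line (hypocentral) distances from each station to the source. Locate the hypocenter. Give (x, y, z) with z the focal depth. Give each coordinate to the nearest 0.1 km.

(49.3, -48.8, 64.0)

Each station gives a sphere (x−x_i)² + (y−y_i)² + z² = d_i² (stations at z=0).
Subtracting the N_06 sphere from N_07 and N_08: z² cancels, leaving linear equations in x and y:
-3.0 x − 137.2 y = 6548.03
447.8 x − 318.4 y = 37614.00
Solving: x ≈ 49.296, y ≈ -48.804 km (keep extra digits for the depth step; rounded: 49.3, -48.8).
Then from the N_06 sphere: z² = 219.21² − (x + 117.9)² − (y − 77.7)² with x = 49.296, y = -48.804, so z ≈ 63.994 ≈ 64.0 km.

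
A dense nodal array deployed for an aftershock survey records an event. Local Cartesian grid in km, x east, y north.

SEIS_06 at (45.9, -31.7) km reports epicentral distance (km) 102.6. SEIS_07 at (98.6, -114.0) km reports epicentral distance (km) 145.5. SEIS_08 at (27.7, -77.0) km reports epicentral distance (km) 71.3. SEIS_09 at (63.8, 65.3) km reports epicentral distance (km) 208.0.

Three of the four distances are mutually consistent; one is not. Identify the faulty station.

SEIS_09

Solve using three stations at a time. Using SEIS_06, SEIS_07, SEIS_08 (subtract circle equations pairwise → linear system) gives (x, y) ≈ (-43.4, -82.2).
Distances from that point to each station vs reported:
  SEIS_06: calculated 102.6 vs reported 102.6 → residual 0.0 km
  SEIS_07: calculated 145.5 vs reported 145.5 → residual 0.0 km
  SEIS_08: calculated 71.3 vs reported 71.3 → residual 0.0 km
  SEIS_09: calculated 182.3 vs reported 208.0 → residual 25.7 km
SEIS_06, SEIS_07, SEIS_08 are mutually consistent (residuals ≈ 0); SEIS_09 is off by 25.7 km.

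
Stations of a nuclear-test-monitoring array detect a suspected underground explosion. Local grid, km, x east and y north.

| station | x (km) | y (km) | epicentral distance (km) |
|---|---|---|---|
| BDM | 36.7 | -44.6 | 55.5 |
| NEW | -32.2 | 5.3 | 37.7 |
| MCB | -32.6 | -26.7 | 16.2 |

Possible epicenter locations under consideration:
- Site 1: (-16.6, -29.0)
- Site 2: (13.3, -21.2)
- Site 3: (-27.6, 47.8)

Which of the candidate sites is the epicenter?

Site 1

For each candidate, compare |candidate − station| to the reported distance:
Site 1: residuals BDM 0.0, NEW 0.0, MCB 0.0 → max 0.0 km
Site 2: residuals BDM 22.4, NEW 15.0, MCB 30.0 → max 30.0 km
Site 3: residuals BDM 57.1, NEW 5.0, MCB 58.5 → max 58.5 km
Only Site 1 has all residuals ≈ 0.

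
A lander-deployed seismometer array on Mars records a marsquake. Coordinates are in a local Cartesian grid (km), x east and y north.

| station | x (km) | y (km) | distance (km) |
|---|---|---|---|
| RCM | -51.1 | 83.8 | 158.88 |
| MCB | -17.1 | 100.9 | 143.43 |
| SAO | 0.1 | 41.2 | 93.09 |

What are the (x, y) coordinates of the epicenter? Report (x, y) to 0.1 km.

Circle about each station: (x + 51.1)² + (y − 83.8)² = 158.88²; (x + 17.1)² + (y − 100.9)² = 143.43²; (x − 0.1)² + (y − 41.2)² = 93.09².
Subtracting pairs of circle equations eliminates x²+y² and gives linear equations (the radical axes):
68.0 x + 34.2 y = 5510.26
102.4 x − 85.2 y = 8640.91
Solving the 2×2 system: x ≈ 82.3, y ≈ -2.5 km.

x ≈ 82.3 km, y ≈ -2.5 km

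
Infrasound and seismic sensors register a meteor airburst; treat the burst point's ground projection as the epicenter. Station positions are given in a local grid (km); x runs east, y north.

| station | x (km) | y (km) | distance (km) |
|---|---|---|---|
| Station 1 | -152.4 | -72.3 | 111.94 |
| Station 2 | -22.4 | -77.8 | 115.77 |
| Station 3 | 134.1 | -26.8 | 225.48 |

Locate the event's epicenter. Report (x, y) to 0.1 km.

Circle about each station: (x + 152.4)² + (y + 72.3)² = 111.94²; (x + 22.4)² + (y + 77.8)² = 115.77²; (x − 134.1)² + (y + 26.8)² = 225.48².
Subtracting the Station 1 equation from the Station 2 and Station 3 equations removes the quadratic terms:
260.0 x − 11.0 y = -22770.58
573.0 x + 91.0 y = -48062.67
Solving the 2×2 system: x ≈ -86.8, y ≈ 18.4 km.
Check against Station 1 (with the unrounded x, y): √((x + 152.4)²+(y + 72.3)²) = 111.93 ≈ 111.94 km. ✓

(-86.8, 18.4)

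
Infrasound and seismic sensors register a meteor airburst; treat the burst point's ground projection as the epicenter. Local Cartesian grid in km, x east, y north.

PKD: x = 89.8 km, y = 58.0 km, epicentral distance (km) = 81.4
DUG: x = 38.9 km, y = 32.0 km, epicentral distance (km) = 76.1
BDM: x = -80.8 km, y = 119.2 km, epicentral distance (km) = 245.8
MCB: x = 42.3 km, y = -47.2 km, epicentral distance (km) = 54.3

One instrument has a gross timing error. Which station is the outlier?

BDM

Solve using three stations at a time. Using PKD, DUG, MCB (subtract circle equations pairwise → linear system) gives (x, y) ≈ (91.1, -23.4).
Distances from that point to each station vs reported:
  PKD: calculated 81.4 vs reported 81.4 → residual 0.0 km
  DUG: calculated 76.1 vs reported 76.1 → residual 0.0 km
  BDM: calculated 223.3 vs reported 245.8 → residual 22.5 km
  MCB: calculated 54.3 vs reported 54.3 → residual 0.0 km
PKD, DUG, MCB are mutually consistent (residuals ≈ 0); BDM is off by 22.5 km.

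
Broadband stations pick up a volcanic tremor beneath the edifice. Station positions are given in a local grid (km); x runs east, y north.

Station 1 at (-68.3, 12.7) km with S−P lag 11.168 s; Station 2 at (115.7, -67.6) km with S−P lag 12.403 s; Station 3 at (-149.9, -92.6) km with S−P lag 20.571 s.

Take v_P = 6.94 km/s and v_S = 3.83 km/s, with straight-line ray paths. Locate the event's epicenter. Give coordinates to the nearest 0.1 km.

15.5 km east, -33.0 km north

Distance from S−P lag: d = Δt · v_P v_S / (v_P − v_S) = Δt · (6.94·3.83)/(6.94−3.83) ≈ 8.5467·Δt.
So d_Station 1 = 95.45, d_Station 2 = 106.00, d_Station 3 = 175.81 km.
Circle about each station: (x + 68.3)² + (y − 12.7)² = 95.45²; (x − 115.7)² + (y + 67.6)² = 106.00²; (x + 149.9)² + (y + 92.6)² = 175.81².
Subtracting the Station 1 equation from the Station 2 and Station 3 equations removes the quadratic terms:
368.0 x − 160.6 y = 11004.77
-163.2 x − 210.6 y = 4420.14
Solving the 2×2 system: x ≈ 15.5, y ≈ -33.0 km.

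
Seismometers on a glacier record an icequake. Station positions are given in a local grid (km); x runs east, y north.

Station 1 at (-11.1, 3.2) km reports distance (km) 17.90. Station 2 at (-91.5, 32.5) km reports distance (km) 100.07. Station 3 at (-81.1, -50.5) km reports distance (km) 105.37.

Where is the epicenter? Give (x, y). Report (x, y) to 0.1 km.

(5.8, 9.1)

Circle about each station: (x + 11.1)² + (y − 3.2)² = 17.90²; (x + 91.5)² + (y − 32.5)² = 100.07²; (x + 81.1)² + (y + 50.5)² = 105.37².
Subtracting the Station 1 equation from the Station 2 and Station 3 equations removes the quadratic terms:
-160.8 x + 58.6 y = -398.54
-140.0 x − 107.4 y = -1788.42
Solving the 2×2 system: x ≈ 5.8, y ≈ 9.1 km.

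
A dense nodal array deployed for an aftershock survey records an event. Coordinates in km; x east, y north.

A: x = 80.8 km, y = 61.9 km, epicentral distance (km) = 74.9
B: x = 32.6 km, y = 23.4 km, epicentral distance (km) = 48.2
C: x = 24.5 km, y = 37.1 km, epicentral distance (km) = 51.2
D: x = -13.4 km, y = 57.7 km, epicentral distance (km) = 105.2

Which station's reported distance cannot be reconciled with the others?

Solve using three stations at a time. Using A, B, D (subtract circle equations pairwise → linear system) gives (x, y) ≈ (65.8, -11.5).
Distances from that point to each station vs reported:
  A: calculated 74.9 vs reported 74.9 → residual 0.0 km
  B: calculated 48.2 vs reported 48.2 → residual 0.0 km
  C: calculated 63.8 vs reported 51.2 → residual 12.6 km
  D: calculated 105.2 vs reported 105.2 → residual 0.0 km
A, B, D are mutually consistent (residuals ≈ 0); C is off by 12.6 km.

C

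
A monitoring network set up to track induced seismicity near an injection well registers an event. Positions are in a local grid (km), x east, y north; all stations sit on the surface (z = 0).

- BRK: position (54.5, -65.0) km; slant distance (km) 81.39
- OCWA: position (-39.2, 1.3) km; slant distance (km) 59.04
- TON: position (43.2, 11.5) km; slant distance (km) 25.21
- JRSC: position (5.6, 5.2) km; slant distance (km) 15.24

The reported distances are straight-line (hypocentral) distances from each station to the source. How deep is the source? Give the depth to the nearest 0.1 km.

6.5 km

Each station gives a sphere (x−x_i)² + (y−y_i)² + z² = d_i² (stations at z=0).
Subtracting the BRK sphere from OCWA and TON: z² cancels, leaving linear equations in x and y:
-187.4 x + 132.6 y = -2518.31
-22.6 x + 153.0 y = 792.03
Solving: x ≈ 19.097, y ≈ 7.998 km (keep extra digits for the depth step; rounded: 19.1, 8.0).
Then from the BRK sphere: z² = 81.39² − (x − 54.5)² − (y + 65.0)² with x = 19.097, y = 7.998, so z ≈ 6.500 ≈ 6.5 km.
Check against JRSC (with the unrounded solution): distance 15.24 ≈ 15.24 km. ✓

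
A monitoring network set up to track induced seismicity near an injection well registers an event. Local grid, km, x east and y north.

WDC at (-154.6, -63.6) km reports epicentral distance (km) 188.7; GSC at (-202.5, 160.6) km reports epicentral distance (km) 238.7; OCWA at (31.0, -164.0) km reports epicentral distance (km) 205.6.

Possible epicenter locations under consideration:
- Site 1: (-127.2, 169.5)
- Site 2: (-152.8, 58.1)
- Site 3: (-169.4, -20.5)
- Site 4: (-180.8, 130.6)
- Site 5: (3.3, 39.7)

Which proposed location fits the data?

Site 5

For each candidate, compare |candidate − station| to the reported distance:
Site 1: residuals WDC 46.0, GSC 162.9, OCWA 163.5 → max 163.5 km
Site 2: residuals WDC 67.0, GSC 124.8, OCWA 82.7 → max 124.8 km
Site 3: residuals WDC 143.1, GSC 54.6, OCWA 40.9 → max 143.1 km
Site 4: residuals WDC 7.3, GSC 201.7, OCWA 157.2 → max 201.7 km
Site 5: residuals WDC 0.0, GSC 0.0, OCWA 0.0 → max 0.0 km
Only Site 5 has all residuals ≈ 0.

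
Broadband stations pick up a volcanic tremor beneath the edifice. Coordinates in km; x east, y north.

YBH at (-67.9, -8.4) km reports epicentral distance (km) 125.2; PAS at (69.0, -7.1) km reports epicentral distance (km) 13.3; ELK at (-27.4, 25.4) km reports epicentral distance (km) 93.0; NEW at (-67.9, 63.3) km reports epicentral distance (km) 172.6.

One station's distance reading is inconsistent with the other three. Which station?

NEW

Solve using three stations at a time. Using YBH, PAS, ELK (subtract circle equations pairwise → linear system) gives (x, y) ≈ (57.2, -13.2).
Distances from that point to each station vs reported:
  YBH: calculated 125.2 vs reported 125.2 → residual 0.0 km
  PAS: calculated 13.3 vs reported 13.3 → residual 0.0 km
  ELK: calculated 93.0 vs reported 93.0 → residual 0.0 km
  NEW: calculated 146.6 vs reported 172.6 → residual 26.0 km
YBH, PAS, ELK are mutually consistent (residuals ≈ 0); NEW is off by 26.0 km.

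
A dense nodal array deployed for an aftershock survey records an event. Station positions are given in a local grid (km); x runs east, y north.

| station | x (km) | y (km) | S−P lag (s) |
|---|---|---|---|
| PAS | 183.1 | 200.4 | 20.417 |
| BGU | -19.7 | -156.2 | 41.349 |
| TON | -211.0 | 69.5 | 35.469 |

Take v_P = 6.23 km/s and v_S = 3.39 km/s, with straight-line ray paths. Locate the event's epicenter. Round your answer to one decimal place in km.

Distance from S−P lag: d = Δt · v_P v_S / (v_P − v_S) = Δt · (6.23·3.39)/(6.23−3.39) ≈ 7.4365·Δt.
So d_PAS = 151.83, d_BGU = 307.49, d_TON = 263.77 km.
Circle about each station: (x − 183.1)² + (y − 200.4)² = 151.83²; (x + 19.7)² + (y + 156.2)² = 307.49²; (x + 211.0)² + (y − 69.5)² = 263.77².
Subtracting the PAS equation from the BGU and TON equations removes the quadratic terms:
-405.6 x − 713.2 y = -120396.99
-788.2 x − 261.8 y = -70856.78
Solving the 2×2 system: x ≈ 41.7, y ≈ 145.1 km.

x ≈ 41.7 km, y ≈ 145.1 km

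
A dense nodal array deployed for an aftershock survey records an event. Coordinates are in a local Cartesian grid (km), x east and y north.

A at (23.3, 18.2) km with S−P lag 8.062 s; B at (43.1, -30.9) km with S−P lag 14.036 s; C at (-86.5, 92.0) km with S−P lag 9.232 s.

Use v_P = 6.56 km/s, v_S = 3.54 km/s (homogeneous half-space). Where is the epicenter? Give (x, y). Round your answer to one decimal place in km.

-31.6 km east, 47.0 km north

Distance from S−P lag: d = Δt · v_P v_S / (v_P − v_S) = Δt · (6.56·3.54)/(6.56−3.54) ≈ 7.6895·Δt.
So d_A = 61.99, d_B = 107.93, d_C = 70.99 km.
Circle about each station: (x − 23.3)² + (y − 18.2)² = 61.99²; (x − 43.1)² + (y + 30.9)² = 107.93²; (x + 86.5)² + (y − 92.0)² = 70.99².
Subtracting the A equation from the B and C equations removes the quadratic terms:
39.6 x − 98.2 y = -5867.83
-219.6 x + 147.6 y = 13875.30
Solving the 2×2 system: x ≈ -31.6, y ≈ 47.0 km.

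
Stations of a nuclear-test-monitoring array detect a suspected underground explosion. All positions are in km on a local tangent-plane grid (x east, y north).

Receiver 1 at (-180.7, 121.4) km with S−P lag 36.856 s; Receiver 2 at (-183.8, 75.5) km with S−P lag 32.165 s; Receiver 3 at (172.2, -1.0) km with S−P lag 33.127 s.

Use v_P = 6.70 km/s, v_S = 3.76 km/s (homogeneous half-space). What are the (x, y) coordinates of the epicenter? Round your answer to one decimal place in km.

Distance from S−P lag: d = Δt · v_P v_S / (v_P − v_S) = Δt · (6.70·3.76)/(6.70−3.76) ≈ 8.5687·Δt.
So d_Receiver 1 = 315.81, d_Receiver 2 = 275.61, d_Receiver 3 = 283.86 km.
Circle about each station: (x + 180.7)² + (y − 121.4)² = 315.81²; (x + 183.8)² + (y − 75.5)² = 275.61²; (x − 172.2)² + (y + 1.0)² = 283.86².
Subtracting the Receiver 1 equation from the Receiver 2 and Receiver 3 equations removes the quadratic terms:
-6.2 x − 91.8 y = 15867.32
705.8 x − 244.8 y = 1422.85
Solving the 2×2 system: x ≈ -56.6, y ≈ -169.0 km.
Check against Receiver 1 (with the unrounded x, y): √((x + 180.7)²+(y − 121.4)²) = 315.82 ≈ 315.81 km. ✓

(-56.6, -169.0)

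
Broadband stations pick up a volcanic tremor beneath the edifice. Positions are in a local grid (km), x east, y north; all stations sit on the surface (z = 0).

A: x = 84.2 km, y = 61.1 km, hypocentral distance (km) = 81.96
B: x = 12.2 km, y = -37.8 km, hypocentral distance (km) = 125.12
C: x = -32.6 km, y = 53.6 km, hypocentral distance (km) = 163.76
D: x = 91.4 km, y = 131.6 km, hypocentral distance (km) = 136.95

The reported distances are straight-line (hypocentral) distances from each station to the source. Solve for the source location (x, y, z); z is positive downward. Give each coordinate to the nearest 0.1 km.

Each station gives a sphere (x−x_i)² + (y−y_i)² + z² = d_i² (stations at z=0).
Subtracting the A sphere from B and C: z² cancels, leaving linear equations in x and y:
-144.0 x − 197.8 y = -18182.74
-233.6 x − 15.0 y = -26987.03
Solving: x ≈ 115.000, y ≈ 8.204 km (keep extra digits for the depth step; rounded: 115.0, 8.2).
Then from the A sphere: z² = 81.96² − (x − 84.2)² − (y − 61.1)² with x = 115.000, y = 8.204, so z ≈ 54.505 ≈ 54.5 km.

x ≈ 115.0 km, y ≈ 8.2 km, depth ≈ 54.5 km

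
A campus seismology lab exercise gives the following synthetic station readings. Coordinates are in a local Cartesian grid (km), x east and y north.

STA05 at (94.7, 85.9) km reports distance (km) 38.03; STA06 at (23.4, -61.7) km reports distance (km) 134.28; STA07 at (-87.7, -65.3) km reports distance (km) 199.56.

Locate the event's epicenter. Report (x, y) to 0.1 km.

x ≈ 61.7 km, y ≈ 67.0 km

Circle about each station: (x − 94.7)² + (y − 85.9)² = 38.03²; (x − 23.4)² + (y + 61.7)² = 134.28²; (x + 87.7)² + (y + 65.3)² = 199.56².
Subtracting the STA05 equation from the STA06 and STA07 equations removes the quadratic terms:
-142.6 x − 295.2 y = -28577.29
-364.8 x − 302.4 y = -42769.43
Solving the 2×2 system: x ≈ 61.7, y ≈ 67.0 km.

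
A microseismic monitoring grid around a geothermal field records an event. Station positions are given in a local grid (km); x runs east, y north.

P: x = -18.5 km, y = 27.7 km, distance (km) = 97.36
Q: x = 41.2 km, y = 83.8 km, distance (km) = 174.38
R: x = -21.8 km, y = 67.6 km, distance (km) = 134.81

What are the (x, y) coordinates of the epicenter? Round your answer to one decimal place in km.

Circle about each station: (x + 18.5)² + (y − 27.7)² = 97.36²; (x − 41.2)² + (y − 83.8)² = 174.38²; (x + 21.8)² + (y − 67.6)² = 134.81².
Subtracting pairs of circle equations eliminates x²+y² and gives linear equations (the radical axes):
119.4 x + 112.2 y = -13319.07
-6.6 x + 79.8 y = -4759.31
Solving the 2×2 system: x ≈ -51.5, y ≈ -63.9 km.

(-51.5, -63.9)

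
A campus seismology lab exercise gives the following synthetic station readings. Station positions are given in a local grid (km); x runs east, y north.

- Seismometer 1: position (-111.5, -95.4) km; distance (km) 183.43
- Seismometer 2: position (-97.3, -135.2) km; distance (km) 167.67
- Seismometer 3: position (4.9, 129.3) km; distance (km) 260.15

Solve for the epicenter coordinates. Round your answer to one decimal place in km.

(69.9, -122.6)

Circle about each station: (x + 111.5)² + (y + 95.4)² = 183.43²; (x + 97.3)² + (y + 135.2)² = 167.67²; (x − 4.9)² + (y − 129.3)² = 260.15².
Subtracting pairs of circle equations eliminates x²+y² and gives linear equations (the radical axes):
28.4 x − 79.6 y = 11746.26
232.8 x + 449.4 y = -38822.37
Solving the 2×2 system: x ≈ 69.9, y ≈ -122.6 km.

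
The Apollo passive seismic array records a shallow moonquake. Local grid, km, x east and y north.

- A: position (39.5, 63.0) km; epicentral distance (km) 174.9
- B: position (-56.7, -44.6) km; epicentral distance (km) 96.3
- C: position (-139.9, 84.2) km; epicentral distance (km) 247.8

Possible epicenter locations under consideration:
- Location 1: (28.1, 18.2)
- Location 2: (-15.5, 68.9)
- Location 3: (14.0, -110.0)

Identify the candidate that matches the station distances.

For each candidate, compare |candidate − station| to the reported distance:
Location 1: residuals A 128.7, B 9.2, C 67.3 → max 128.7 km
Location 2: residuals A 119.6, B 24.4, C 122.5 → max 122.5 km
Location 3: residuals A 0.0, B 0.0, C 0.0 → max 0.0 km
Only Location 3 has all residuals ≈ 0.

Location 3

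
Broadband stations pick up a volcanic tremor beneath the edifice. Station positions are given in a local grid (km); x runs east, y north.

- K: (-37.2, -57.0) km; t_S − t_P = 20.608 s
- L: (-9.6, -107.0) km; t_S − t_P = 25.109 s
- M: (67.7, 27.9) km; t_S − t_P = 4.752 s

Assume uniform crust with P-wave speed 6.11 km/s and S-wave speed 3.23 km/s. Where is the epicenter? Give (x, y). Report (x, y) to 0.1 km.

x ≈ 49.2 km, y ≈ 54.7 km

Distance from S−P lag: d = Δt · v_P v_S / (v_P − v_S) = Δt · (6.11·3.23)/(6.11−3.23) ≈ 6.8525·Δt.
So d_K = 141.22, d_L = 172.06, d_M = 32.56 km.
Circle about each station: (x + 37.2)² + (y + 57.0)² = 141.22²; (x + 9.6)² + (y + 107.0)² = 172.06²; (x − 67.7)² + (y − 27.9)² = 32.56².
Subtracting the K equation from the L and M equations removes the quadratic terms:
55.2 x − 100.0 y = -2753.24
209.8 x + 169.8 y = 19611.79
Solving the 2×2 system: x ≈ 49.2, y ≈ 54.7 km.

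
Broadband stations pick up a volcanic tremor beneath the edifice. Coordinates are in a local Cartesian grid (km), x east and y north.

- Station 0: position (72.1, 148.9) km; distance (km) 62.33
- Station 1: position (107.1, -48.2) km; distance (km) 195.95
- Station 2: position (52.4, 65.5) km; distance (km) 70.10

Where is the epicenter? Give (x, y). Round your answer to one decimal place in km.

Circle about each station: (x − 72.1)² + (y − 148.9)² = 62.33²; (x − 107.1)² + (y + 48.2)² = 195.95²; (x − 52.4)² + (y − 65.5)² = 70.10².
Subtracting the Station 0 equation from the Station 1 and Station 2 equations removes the quadratic terms:
70.0 x − 394.2 y = -48087.34
-39.4 x − 166.8 y = -21362.59
Solving the 2×2 system: x ≈ 14.7, y ≈ 124.6 km.
Check against Station 0 (with the unrounded x, y): √((x − 72.1)²+(y − 148.9)²) = 62.32 ≈ 62.33 km. ✓

14.7 km east, 124.6 km north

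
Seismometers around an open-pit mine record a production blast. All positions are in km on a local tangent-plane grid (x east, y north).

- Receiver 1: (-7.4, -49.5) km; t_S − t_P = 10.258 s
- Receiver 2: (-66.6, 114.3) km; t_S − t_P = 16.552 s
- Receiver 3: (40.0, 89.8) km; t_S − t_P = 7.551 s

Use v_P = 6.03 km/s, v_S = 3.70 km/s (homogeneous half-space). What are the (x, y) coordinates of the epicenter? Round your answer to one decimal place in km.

x ≈ 61.3 km, y ≈ 20.7 km

Distance from S−P lag: d = Δt · v_P v_S / (v_P − v_S) = Δt · (6.03·3.70)/(6.03−3.70) ≈ 9.5755·Δt.
So d_Receiver 1 = 98.23, d_Receiver 2 = 158.49, d_Receiver 3 = 72.30 km.
Circle about each station: (x + 7.4)² + (y + 49.5)² = 98.23²; (x + 66.6)² + (y − 114.3)² = 158.49²; (x − 40.0)² + (y − 89.8)² = 72.30².
Subtracting the Receiver 1 equation from the Receiver 2 and Receiver 3 equations removes the quadratic terms:
-118.4 x + 327.6 y = -474.91
94.8 x + 278.6 y = 11580.87
Solving the 2×2 system: x ≈ 61.3, y ≈ 20.7 km.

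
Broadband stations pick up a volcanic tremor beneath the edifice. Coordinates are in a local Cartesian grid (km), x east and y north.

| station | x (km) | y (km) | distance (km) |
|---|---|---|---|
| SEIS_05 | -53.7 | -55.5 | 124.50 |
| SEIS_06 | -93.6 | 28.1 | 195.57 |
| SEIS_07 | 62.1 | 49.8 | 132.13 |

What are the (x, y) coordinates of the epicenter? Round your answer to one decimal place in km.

x ≈ 67.9 km, y ≈ -82.2 km

Circle about each station: (x + 53.7)² + (y + 55.5)² = 124.50²; (x + 93.6)² + (y − 28.1)² = 195.57²; (x − 62.1)² + (y − 49.8)² = 132.13².
Subtracting the SEIS_05 equation from the SEIS_06 and SEIS_07 equations removes the quadratic terms:
-79.8 x + 167.2 y = -19160.74
231.6 x + 210.6 y = -1585.58
Solving the 2×2 system: x ≈ 67.9, y ≈ -82.2 km.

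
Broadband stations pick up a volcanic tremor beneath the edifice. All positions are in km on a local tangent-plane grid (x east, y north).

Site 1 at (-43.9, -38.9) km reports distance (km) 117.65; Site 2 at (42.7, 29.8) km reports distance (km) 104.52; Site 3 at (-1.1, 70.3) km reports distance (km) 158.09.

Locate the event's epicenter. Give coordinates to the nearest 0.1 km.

Circle about each station: (x + 43.9)² + (y + 38.9)² = 117.65²; (x − 42.7)² + (y − 29.8)² = 104.52²; (x + 1.1)² + (y − 70.3)² = 158.09².
Subtracting the Site 1 equation from the Site 2 and Site 3 equations removes the quadratic terms:
173.2 x + 137.4 y = 2188.00
85.6 x + 218.4 y = -9648.05
Solving the 2×2 system: x ≈ 69.2, y ≈ -71.3 km.

(69.2, -71.3)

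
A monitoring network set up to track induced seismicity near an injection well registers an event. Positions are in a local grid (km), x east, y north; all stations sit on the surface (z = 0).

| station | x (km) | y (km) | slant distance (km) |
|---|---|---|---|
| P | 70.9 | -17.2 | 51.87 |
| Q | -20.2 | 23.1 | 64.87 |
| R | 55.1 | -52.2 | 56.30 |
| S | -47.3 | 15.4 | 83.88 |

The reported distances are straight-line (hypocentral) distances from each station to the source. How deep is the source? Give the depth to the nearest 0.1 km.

z ≈ 27.4 km

Each station gives a sphere (x−x_i)² + (y−y_i)² + z² = d_i² (stations at z=0).
Subtracting the P sphere from Q and R: z² cancels, leaving linear equations in x and y:
-182.2 x + 80.6 y = -5898.62
-31.6 x − 70.0 y = -40.99
Solving: x ≈ 27.201, y ≈ -11.694 km (keep extra digits for the depth step; rounded: 27.2, -11.7).
Then from the P sphere: z² = 51.87² − (x − 70.9)² − (y + 17.2)² with x = 27.201, y = -11.694, so z ≈ 27.397 ≈ 27.4 km.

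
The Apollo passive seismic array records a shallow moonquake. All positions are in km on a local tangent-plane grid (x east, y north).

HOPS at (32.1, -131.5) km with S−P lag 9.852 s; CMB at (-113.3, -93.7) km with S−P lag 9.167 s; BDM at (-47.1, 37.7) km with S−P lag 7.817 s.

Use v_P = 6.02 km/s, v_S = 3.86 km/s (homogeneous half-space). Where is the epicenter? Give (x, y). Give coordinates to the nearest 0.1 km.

Distance from S−P lag: d = Δt · v_P v_S / (v_P − v_S) = Δt · (6.02·3.86)/(6.02−3.86) ≈ 10.7580·Δt.
So d_HOPS = 105.99, d_CMB = 98.62, d_BDM = 84.09 km.
Circle about each station: (x − 32.1)² + (y + 131.5)² = 105.99²; (x + 113.3)² + (y + 93.7)² = 98.62²; (x + 47.1)² + (y − 37.7)² = 84.09².
Subtracting the HOPS equation from the CMB and BDM equations removes the quadratic terms:
-290.8 x + 75.6 y = 4801.90
-158.4 x + 338.4 y = -10520.21
Solving the 2×2 system: x ≈ -28.0, y ≈ -44.2 km.

x ≈ -28.0 km, y ≈ -44.2 km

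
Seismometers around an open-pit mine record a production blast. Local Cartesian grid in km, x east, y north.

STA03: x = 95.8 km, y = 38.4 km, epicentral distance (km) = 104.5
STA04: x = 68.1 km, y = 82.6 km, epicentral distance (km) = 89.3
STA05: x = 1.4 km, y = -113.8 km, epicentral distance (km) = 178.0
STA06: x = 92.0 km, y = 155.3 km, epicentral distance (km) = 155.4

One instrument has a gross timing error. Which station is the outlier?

Solve using three stations at a time. Using STA03, STA04, STA06 (subtract circle equations pairwise → linear system) gives (x, y) ≈ (-8.8, 36.9).
Distances from that point to each station vs reported:
  STA03: calculated 104.6 vs reported 104.5 → residual 0.1 km
  STA04: calculated 89.5 vs reported 89.3 → residual 0.2 km
  STA05: calculated 151.1 vs reported 178.0 → residual 26.9 km
  STA06: calculated 155.5 vs reported 155.4 → residual 0.1 km
STA03, STA04, STA06 are mutually consistent (residuals ≈ 0); STA05 is off by 26.9 km.

STA05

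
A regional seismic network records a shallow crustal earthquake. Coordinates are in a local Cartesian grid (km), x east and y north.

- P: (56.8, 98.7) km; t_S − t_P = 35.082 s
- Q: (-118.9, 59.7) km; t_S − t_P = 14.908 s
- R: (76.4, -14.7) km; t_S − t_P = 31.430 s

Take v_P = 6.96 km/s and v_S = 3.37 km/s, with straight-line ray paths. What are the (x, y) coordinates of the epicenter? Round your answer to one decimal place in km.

(-127.7, -37.3)

Distance from S−P lag: d = Δt · v_P v_S / (v_P − v_S) = Δt · (6.96·3.37)/(6.96−3.37) ≈ 6.5335·Δt.
So d_P = 229.21, d_Q = 97.40, d_R = 205.35 km.
Circle about each station: (x − 56.8)² + (y − 98.7)² = 229.21²; (x + 118.9)² + (y − 59.7)² = 97.40²; (x − 76.4)² + (y + 14.7)² = 205.35².
Subtracting the P equation from the Q and R equations removes the quadratic terms:
-351.4 x − 78.0 y = 47783.83
39.2 x − 226.8 y = 3453.72
Solving the 2×2 system: x ≈ -127.7, y ≈ -37.3 km.
Check against P (with the unrounded x, y): √((x − 56.8)²+(y − 98.7)²) = 229.21 ≈ 229.21 km. ✓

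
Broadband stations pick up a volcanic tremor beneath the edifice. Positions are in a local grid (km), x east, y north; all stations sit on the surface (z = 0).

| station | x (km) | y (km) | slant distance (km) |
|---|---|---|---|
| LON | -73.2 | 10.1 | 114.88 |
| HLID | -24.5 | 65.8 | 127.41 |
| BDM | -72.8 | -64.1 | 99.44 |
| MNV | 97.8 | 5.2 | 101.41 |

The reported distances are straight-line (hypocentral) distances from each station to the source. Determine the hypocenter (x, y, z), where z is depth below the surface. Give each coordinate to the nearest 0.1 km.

(19.2, -48.8, 34.5)

Each station gives a sphere (x−x_i)² + (y−y_i)² + z² = d_i² (stations at z=0).
Subtracting the LON sphere from HLID and BDM: z² cancels, leaving linear equations in x and y:
97.4 x + 111.4 y = -3566.25
0.8 x − 148.4 y = 7257.50
Solving: x ≈ 19.202, y ≈ -48.801 km (keep extra digits for the depth step; rounded: 19.2, -48.8).
Then from the LON sphere: z² = 114.88² − (x + 73.2)² − (y − 10.1)² with x = 19.202, y = -48.801, so z ≈ 34.496 ≈ 34.5 km.
Check against MNV (with the unrounded solution): distance 101.41 ≈ 101.41 km. ✓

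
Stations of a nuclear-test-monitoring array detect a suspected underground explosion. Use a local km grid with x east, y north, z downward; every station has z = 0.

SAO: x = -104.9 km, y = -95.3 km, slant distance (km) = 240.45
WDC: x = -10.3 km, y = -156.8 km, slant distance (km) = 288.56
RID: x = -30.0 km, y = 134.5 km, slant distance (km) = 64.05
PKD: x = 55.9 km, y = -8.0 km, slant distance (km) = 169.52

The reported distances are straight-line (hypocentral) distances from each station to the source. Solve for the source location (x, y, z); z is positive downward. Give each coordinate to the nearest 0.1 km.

Each station gives a sphere (x−x_i)² + (y−y_i)² + z² = d_i² (stations at z=0).
Subtracting the SAO sphere from WDC and RID: z² cancels, leaving linear equations in x and y:
189.2 x − 123.0 y = -20844.44
149.8 x + 459.6 y = 52617.95
Solving: x ≈ -29.494, y ≈ 124.099 km (keep extra digits for the depth step; rounded: -29.5, 124.1).
Then from the SAO sphere: z² = 240.45² − (x + 104.9)² − (y + 95.3)² with x = -29.494, y = 124.099, so z ≈ 63.200 ≈ 63.2 km.

(-29.5, 124.1, 63.2)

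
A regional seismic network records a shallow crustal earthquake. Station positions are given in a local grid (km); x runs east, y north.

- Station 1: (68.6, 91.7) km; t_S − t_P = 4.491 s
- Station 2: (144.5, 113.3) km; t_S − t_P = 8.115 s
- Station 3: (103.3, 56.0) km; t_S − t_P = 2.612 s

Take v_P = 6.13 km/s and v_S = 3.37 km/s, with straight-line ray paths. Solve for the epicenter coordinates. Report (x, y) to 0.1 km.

(97.6, 74.7)

Distance from S−P lag: d = Δt · v_P v_S / (v_P − v_S) = Δt · (6.13·3.37)/(6.13−3.37) ≈ 7.4848·Δt.
So d_Station 1 = 33.61, d_Station 2 = 60.74, d_Station 3 = 19.55 km.
Circle about each station: (x − 68.6)² + (y − 91.7)² = 33.61²; (x − 144.5)² + (y − 113.3)² = 60.74²; (x − 103.3)² + (y − 56.0)² = 19.55².
Subtracting pairs of circle equations eliminates x²+y² and gives linear equations (the radical axes):
151.8 x + 43.2 y = 18042.57
69.4 x − 71.4 y = 1439.47
Solving the 2×2 system: x ≈ 97.6, y ≈ 74.7 km.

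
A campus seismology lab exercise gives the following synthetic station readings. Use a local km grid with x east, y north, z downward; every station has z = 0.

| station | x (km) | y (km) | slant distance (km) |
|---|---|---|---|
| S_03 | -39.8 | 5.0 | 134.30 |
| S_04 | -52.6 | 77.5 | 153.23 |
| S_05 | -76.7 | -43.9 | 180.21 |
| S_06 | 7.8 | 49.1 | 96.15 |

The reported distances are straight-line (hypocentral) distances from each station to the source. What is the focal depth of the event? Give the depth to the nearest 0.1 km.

Each station gives a sphere (x−x_i)² + (y−y_i)² + z² = d_i² (stations at z=0).
Subtracting the S_03 sphere from S_04 and S_05: z² cancels, leaving linear equations in x and y:
-25.6 x + 145.0 y = 1721.03
-73.8 x − 97.8 y = -8238.09
Solving: x ≈ 77.715, y ≈ 25.590 km (keep extra digits for the depth step; rounded: 77.7, 25.6).
Then from the S_03 sphere: z² = 134.30² − (x + 39.8)² − (y − 5.0)² with x = 77.715, y = 25.590, so z ≈ 61.667 ≈ 61.7 km.

61.7 km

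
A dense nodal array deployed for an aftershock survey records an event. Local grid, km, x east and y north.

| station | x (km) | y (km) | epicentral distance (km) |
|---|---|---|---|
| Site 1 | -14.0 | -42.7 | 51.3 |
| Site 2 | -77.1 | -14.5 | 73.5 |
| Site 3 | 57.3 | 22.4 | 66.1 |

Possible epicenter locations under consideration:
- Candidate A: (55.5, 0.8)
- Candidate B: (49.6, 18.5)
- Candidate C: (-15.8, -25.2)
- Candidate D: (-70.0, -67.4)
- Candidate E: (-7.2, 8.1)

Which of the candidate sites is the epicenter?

For each candidate, compare |candidate − station| to the reported distance:
Candidate A: residuals Site 1 30.7, Site 2 60.0, Site 3 44.4 → max 60.0 km
Candidate B: residuals Site 1 37.0, Site 2 57.4, Site 3 57.5 → max 57.5 km
Candidate C: residuals Site 1 33.7, Site 2 11.3, Site 3 21.1 → max 33.7 km
Candidate D: residuals Site 1 9.9, Site 2 20.1, Site 3 89.7 → max 89.7 km
Candidate E: residuals Site 1 0.0, Site 2 0.0, Site 3 0.0 → max 0.0 km
Only Candidate E has all residuals ≈ 0.

Candidate E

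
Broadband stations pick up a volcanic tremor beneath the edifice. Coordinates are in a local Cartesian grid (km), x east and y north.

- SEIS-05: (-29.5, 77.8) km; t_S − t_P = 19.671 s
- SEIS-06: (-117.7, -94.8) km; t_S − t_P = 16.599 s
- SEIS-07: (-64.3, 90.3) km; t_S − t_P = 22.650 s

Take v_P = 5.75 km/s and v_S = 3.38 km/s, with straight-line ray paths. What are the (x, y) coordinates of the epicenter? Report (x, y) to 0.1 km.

(17.2, -76.6)

Distance from S−P lag: d = Δt · v_P v_S / (v_P − v_S) = Δt · (5.75·3.38)/(5.75−3.38) ≈ 8.2004·Δt.
So d_SEIS-05 = 161.31, d_SEIS-06 = 136.12, d_SEIS-07 = 185.74 km.
Circle about each station: (x + 29.5)² + (y − 77.8)² = 161.31²; (x + 117.7)² + (y + 94.8)² = 136.12²; (x + 64.3)² + (y − 90.3)² = 185.74².
Subtracting the SEIS-05 equation from the SEIS-06 and SEIS-07 equations removes the quadratic terms:
-176.4 x − 345.2 y = 23409.50
-69.6 x + 25.0 y = -3112.94
Solving the 2×2 system: x ≈ 17.2, y ≈ -76.6 km.
Check against SEIS-05 (with the unrounded x, y): √((x + 29.5)²+(y − 77.8)²) = 161.32 ≈ 161.31 km. ✓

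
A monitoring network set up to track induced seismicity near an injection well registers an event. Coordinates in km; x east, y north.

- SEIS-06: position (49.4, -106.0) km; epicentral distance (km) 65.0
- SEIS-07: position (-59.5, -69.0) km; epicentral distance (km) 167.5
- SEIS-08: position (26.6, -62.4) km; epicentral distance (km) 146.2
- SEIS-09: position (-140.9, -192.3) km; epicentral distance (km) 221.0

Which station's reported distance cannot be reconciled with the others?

SEIS-08

Solve using three stations at a time. Using SEIS-06, SEIS-07, SEIS-09 (subtract circle equations pairwise → linear system) gives (x, y) ≈ (78.3, -164.2).
Distances from that point to each station vs reported:
  SEIS-06: calculated 65.0 vs reported 65.0 → residual 0.0 km
  SEIS-07: calculated 167.5 vs reported 167.5 → residual 0.0 km
  SEIS-08: calculated 114.2 vs reported 146.2 → residual 32.0 km
  SEIS-09: calculated 221.0 vs reported 221.0 → residual 0.0 km
SEIS-06, SEIS-07, SEIS-09 are mutually consistent (residuals ≈ 0); SEIS-08 is off by 32.0 km.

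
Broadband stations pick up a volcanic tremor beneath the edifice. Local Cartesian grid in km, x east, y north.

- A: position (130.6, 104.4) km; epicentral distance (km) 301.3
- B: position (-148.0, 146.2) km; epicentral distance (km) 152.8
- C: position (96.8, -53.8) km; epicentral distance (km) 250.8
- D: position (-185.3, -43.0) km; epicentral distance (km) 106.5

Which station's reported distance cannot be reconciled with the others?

Solve using three stations at a time. Using A, B, C (subtract circle equations pairwise → linear system) gives (x, y) ≈ (-149.5, -6.6).
Distances from that point to each station vs reported:
  A: calculated 301.3 vs reported 301.3 → residual 0.0 km
  B: calculated 152.8 vs reported 152.8 → residual 0.0 km
  C: calculated 250.8 vs reported 250.8 → residual 0.0 km
  D: calculated 51.1 vs reported 106.5 → residual 55.4 km
A, B, C are mutually consistent (residuals ≈ 0); D is off by 55.4 km.

D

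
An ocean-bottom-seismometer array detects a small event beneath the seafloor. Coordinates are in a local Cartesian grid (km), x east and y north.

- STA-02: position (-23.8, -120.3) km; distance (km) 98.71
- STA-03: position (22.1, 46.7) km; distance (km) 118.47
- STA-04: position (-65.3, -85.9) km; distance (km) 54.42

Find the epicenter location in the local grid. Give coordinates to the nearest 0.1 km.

-66.9 km east, -31.5 km north

Circle about each station: (x + 23.8)² + (y + 120.3)² = 98.71²; (x − 22.1)² + (y − 46.7)² = 118.47²; (x + 65.3)² + (y + 85.9)² = 54.42².
Subtracting pairs of circle equations eliminates x²+y² and gives linear equations (the radical axes):
91.8 x + 334.0 y = -16660.71
-83.0 x + 68.8 y = 3386.50
Solving the 2×2 system: x ≈ -66.9, y ≈ -31.5 km.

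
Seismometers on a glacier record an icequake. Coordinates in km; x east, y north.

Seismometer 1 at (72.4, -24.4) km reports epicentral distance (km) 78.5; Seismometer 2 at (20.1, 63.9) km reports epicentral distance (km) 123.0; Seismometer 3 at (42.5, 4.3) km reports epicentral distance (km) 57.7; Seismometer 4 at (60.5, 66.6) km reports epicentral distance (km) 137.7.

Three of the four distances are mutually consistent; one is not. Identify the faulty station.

Seismometer 3

Solve using three stations at a time. Using Seismometer 1, Seismometer 2, Seismometer 4 (subtract circle equations pairwise → linear system) gives (x, y) ≈ (1.1, -57.8).
Distances from that point to each station vs reported:
  Seismometer 1: calculated 78.7 vs reported 78.5 → residual 0.2 km
  Seismometer 2: calculated 123.1 vs reported 123.0 → residual 0.1 km
  Seismometer 3: calculated 74.6 vs reported 57.7 → residual 16.9 km
  Seismometer 4: calculated 137.8 vs reported 137.7 → residual 0.1 km
Seismometer 1, Seismometer 2, Seismometer 4 are mutually consistent (residuals ≈ 0); Seismometer 3 is off by 16.9 km.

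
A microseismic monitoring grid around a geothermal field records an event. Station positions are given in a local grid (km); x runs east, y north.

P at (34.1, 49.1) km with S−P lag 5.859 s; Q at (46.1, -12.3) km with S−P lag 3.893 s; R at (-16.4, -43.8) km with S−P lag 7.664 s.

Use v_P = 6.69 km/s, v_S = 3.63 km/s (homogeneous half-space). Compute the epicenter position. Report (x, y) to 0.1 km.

x ≈ 20.3 km, y ≈ 4.7 km

Distance from S−P lag: d = Δt · v_P v_S / (v_P − v_S) = Δt · (6.69·3.63)/(6.69−3.63) ≈ 7.9362·Δt.
So d_P = 46.50, d_Q = 30.90, d_R = 60.82 km.
Circle about each station: (x − 34.1)² + (y − 49.1)² = 46.50²; (x − 46.1)² + (y + 12.3)² = 30.90²; (x + 16.4)² + (y + 43.8)² = 60.82².
Subtracting pairs of circle equations eliminates x²+y² and gives linear equations (the radical axes):
24.0 x − 122.8 y = -89.68
-101.0 x − 185.8 y = -2923.04
Solving the 2×2 system: x ≈ 20.3, y ≈ 4.7 km.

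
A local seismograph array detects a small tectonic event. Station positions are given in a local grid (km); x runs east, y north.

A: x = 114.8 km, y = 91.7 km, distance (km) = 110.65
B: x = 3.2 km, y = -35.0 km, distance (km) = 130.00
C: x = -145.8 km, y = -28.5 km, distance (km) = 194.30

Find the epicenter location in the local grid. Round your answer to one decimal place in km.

4.2 km east, 95.0 km north

Circle about each station: (x − 114.8)² + (y − 91.7)² = 110.65²; (x − 3.2)² + (y + 35.0)² = 130.00²; (x + 145.8)² + (y + 28.5)² = 194.30².
Subtracting the A equation from the B and C equations removes the quadratic terms:
-223.2 x − 253.4 y = -25009.27
-521.2 x − 240.4 y = -25027.11
Solving the 2×2 system: x ≈ 4.2, y ≈ 95.0 km.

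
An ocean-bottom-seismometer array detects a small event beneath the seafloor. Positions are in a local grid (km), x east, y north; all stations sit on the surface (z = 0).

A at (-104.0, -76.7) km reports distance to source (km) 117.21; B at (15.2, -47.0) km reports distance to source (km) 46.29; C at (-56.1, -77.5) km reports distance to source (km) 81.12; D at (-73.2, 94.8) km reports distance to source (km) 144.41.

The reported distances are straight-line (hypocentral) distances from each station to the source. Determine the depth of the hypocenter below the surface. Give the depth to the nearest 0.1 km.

Each station gives a sphere (x−x_i)² + (y−y_i)² + z² = d_i² (stations at z=0).
Subtracting the A sphere from B and C: z² cancels, leaving linear equations in x and y:
238.4 x + 59.4 y = -2663.43
95.8 x − 1.6 y = -387.70
Solving: x ≈ -4.495, y ≈ -26.800 km (keep extra digits for the depth step; rounded: -4.5, -26.8).
Then from the A sphere: z² = 117.21² − (x + 104.0)² − (y + 76.7)² with x = -4.495, y = -26.800, so z ≈ 36.701 ≈ 36.7 km.

z ≈ 36.7 km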